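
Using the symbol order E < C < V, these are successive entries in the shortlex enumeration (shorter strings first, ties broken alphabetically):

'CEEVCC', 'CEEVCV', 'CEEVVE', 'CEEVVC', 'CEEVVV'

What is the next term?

Find the rightmost character of CEEVVV below V, bump it to the next letter, and reset everything to its right to E.

CECEEE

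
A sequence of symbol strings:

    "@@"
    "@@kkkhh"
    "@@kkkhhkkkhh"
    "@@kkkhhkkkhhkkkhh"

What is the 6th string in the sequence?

The strings grow by a fixed suffix kkkhh each time.
From @@kkkhhkkkhhkkkhh, 2 further steps: @@kkkhhkkkhhkkkhh → @@kkkhhkkkhhkkkhhkkkhh → (answer).

@@kkkhhkkkhhkkkhhkkkhhkkkhh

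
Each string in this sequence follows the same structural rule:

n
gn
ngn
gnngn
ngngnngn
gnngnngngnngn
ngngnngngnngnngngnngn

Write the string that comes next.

This is a Fibonacci-style word recurrence s(k) = s(k−2)·s(k−1): e.g. n·gn = ngn.
So term 8 is gnngnngngnngn·ngngnngngnngnngngnngn.

gnngnngngnngnngngnngngnngnngngnngn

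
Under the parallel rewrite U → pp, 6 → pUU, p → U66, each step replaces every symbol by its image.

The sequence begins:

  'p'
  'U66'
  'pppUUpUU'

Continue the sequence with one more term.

Apply φ to pppUUpUU symbol by symbol: p→U66, p→U66, p→U66, U→pp, U→pp, p→U66, U→pp, U→pp; joined: U66 U66 U66 pp pp U66 pp pp.

U66U66U66ppppU66pppp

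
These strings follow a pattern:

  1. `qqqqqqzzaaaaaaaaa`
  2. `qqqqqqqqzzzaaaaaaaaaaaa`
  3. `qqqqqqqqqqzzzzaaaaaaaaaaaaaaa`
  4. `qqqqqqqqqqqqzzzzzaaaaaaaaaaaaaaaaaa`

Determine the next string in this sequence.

qqqqqqqqqqqqqqzzzzzzaaaaaaaaaaaaaaaaaaaaa

The n-th term is 2n+2 q's then n z's then 3n+3 a's, where the shown terms are n = 2, 3, 4, 5.
For the next term, n = 6, so the run lengths are 14, 6, 21.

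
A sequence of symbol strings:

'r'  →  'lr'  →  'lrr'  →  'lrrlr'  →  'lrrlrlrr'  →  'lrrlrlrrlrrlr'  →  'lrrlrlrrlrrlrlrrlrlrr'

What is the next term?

From term 3 onward, concatenate the last term with the second-to-last: lr·r = lrr, lrr·lr = lrrlr, …
So term 8 is lrrlrlrrlrrlrlrrlrlrr·lrrlrlrrlrrlr.

lrrlrlrrlrrlrlrrlrlrrlrrlrlrrlrrlr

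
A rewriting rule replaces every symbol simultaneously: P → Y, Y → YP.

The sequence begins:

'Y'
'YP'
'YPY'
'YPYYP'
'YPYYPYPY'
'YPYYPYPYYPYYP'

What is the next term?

YPYYPYPYYPYYPYPYYPYPY

Applying the rule to each of the 13 symbols of YPYYPYPYYPYYP gives the pieces YP Y YP YP Y YP Y YP YP Y YP YP Y, which concatenate to the answer.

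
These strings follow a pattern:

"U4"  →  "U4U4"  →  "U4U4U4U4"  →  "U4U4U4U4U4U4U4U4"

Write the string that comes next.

s(k+1) = s(k)·s(k) — each term doubles the last.
So the next term is two copies of U4U4U4U4U4U4U4U4.

U4U4U4U4U4U4U4U4U4U4U4U4U4U4U4U4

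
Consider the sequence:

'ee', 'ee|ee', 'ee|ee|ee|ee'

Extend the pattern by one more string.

Every step duplicates the string with '|' between the halves.
So the next term is two copies of ee|ee|ee|ee with '|' between the halves.

ee|ee|ee|ee|ee|ee|ee|ee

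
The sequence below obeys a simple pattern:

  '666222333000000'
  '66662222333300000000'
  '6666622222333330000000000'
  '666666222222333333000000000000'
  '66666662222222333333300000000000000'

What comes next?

Reading off run lengths: 6 runs 3, 4, 5, 6, 7; 2 runs 3, 4, 5, 6, 7; 3 runs 3, 4, 5, 6, 7; 0 runs 6, 8, 10, 12, 14 — each is linear in n, where the shown terms are n = 3, 4, 5, 6, 7.
For the next term, n = 8, so the run lengths are 8, 8, 8, 16.

6666666622222222333333330000000000000000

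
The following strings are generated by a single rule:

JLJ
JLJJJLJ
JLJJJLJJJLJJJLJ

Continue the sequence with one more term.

s(k+1) = s(k)·J·s(k) — each term doubles the last with 'J' between the halves.
Doubling JLJJJLJJJLJJJLJ with 'J' between the halves:

JLJJJLJJJLJJJLJJJLJJJLJJJLJJJLJ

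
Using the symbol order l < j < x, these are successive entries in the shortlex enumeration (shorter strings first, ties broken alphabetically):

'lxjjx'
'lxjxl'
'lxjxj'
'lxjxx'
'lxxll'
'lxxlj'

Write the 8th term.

lxxjl

Stepping forward 2 times from lxxlj: lxxlj → lxxlx, then the target.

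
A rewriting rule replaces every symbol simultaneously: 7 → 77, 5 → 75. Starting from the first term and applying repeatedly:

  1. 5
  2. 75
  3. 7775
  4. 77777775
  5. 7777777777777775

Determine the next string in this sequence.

Rewriting the 16 symbols of 7777777777777775 one by one yields 77 77 77 77 77 77 77 77 77 77 77 77 77 77 77 75; concatenated:

77777777777777777777777777777775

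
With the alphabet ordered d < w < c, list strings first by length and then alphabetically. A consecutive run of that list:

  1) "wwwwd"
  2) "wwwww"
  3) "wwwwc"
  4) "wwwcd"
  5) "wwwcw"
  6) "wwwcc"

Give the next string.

wwcdd

Find the rightmost character of wwwcc below c, bump it to the next letter, and reset everything to its right to d.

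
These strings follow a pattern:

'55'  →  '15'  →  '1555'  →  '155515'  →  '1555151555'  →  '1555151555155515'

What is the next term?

This is a Fibonacci-style word recurrence s(k) = s(k−1)·s(k−2): e.g. 15·55 = 1555.
The next term joins 1555151555155515 and 1555151555.

15551515551555151555151555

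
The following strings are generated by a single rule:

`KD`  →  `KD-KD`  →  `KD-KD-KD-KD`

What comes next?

Each string is two copies of the previous one joined by '-'.
Doubling KD-KD-KD-KD with '-' between the halves:

KD-KD-KD-KD-KD-KD-KD-KD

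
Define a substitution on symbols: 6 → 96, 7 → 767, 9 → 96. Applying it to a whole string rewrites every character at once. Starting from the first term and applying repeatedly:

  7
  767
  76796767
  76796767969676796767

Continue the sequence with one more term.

767967679696767967679696969676796767969676796767

Applying the rule to each of the 20 symbols of 76796767969676796767 gives the pieces 767 96 767 96 96 767 96 767 96 96 96 96 767 96 767 96 96 767 96 767, which concatenate to the answer.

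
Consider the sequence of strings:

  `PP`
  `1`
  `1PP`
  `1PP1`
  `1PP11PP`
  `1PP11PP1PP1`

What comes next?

Each term (from the third on) is the previous term followed by the one before it: term 3 = 1·PP = 1PP.
Continuing: 1PP11PP1PP1 · 1PP11PP gives term 7.

1PP11PP1PP11PP11PP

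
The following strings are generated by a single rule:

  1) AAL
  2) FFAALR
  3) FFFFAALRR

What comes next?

Every step adds FF to the front and R to the end of the previous string.
Applying this once more to FFFFAALRR:

FFFFFFAALRRR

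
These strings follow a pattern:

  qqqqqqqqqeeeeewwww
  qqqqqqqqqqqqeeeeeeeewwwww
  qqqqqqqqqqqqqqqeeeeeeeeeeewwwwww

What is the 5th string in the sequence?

Term n consists of 3n+3 q's, followed by 3n-1 e's, followed by n+2 w's, where the shown terms are n = 2, 3, 4.
At n = 6 the blocks have lengths 21, 17, 8.

qqqqqqqqqqqqqqqqqqqqqeeeeeeeeeeeeeeeeewwwwwwww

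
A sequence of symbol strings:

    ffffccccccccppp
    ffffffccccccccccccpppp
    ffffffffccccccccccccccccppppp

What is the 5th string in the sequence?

ffffffffffffccccccccccccccccccccccccppppppp

Each string has the form f^{2n} c^{4n} p^{n+1}, where the shown terms are n = 2, 3, 4.
At n = 6 the blocks have lengths 12, 24, 7.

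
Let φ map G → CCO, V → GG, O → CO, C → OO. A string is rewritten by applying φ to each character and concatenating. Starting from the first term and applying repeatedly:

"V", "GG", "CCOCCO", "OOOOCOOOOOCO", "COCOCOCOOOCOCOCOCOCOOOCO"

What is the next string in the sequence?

OOCOOOCOOOCOOOCOCOCOOOCOOOCOOOCOOOCOOOCOCOCOOOCO

φ(COCOCOCOOOCOCOCOCOCOOOCO) expands symbol-by-symbol to OO CO OO CO OO CO OO CO CO CO OO CO OO CO OO CO OO CO OO CO CO CO OO CO; joining the 24 pieces gives the next term.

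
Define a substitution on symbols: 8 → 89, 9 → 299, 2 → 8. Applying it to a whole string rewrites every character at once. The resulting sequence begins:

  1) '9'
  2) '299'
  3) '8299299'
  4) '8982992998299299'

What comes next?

8929989829929982992998982992998299299

Applying the rule to each of the 16 symbols of 8982992998299299 gives the pieces 89 299 89 8 299 299 8 299 299 89 8 299 299 8 299 299, which concatenate to the answer.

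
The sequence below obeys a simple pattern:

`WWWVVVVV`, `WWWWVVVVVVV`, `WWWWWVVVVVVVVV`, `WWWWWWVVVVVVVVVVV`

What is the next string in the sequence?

Term n consists of n+1 W's, followed by 2n+1 V's, where the shown terms are n = 2, 3, 4, 5.
For the next term, n = 6, so the run lengths are 7, 13.

WWWWWWWVVVVVVVVVVVVV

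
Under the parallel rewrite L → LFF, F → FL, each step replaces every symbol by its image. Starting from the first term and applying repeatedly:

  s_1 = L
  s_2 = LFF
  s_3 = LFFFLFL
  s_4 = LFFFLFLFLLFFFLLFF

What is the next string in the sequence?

φ(LFFFLFLFLLFFFLLFF) expands symbol-by-symbol to LFF FL FL FL LFF FL LFF FL LFF LFF FL FL FL LFF LFF FL FL; joining the 17 pieces gives the next term.

LFFFLFLFLLFFFLLFFFLLFFLFFFLFLFLLFFLFFFLFL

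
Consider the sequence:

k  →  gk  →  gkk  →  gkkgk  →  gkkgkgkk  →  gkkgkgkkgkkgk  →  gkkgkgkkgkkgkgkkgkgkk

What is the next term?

gkkgkgkkgkkgkgkkgkgkkgkkgkgkkgkkgk

From term 3 onward, concatenate the last term with the second-to-last: gk·k = gkk, gkk·gk = gkkgk, …
Continuing: gkkgkgkkgkkgkgkkgkgkk · gkkgkgkkgkkgk gives term 8.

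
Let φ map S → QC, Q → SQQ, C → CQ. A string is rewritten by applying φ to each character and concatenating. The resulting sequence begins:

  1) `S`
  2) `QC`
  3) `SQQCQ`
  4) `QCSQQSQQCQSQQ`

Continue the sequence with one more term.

SQQCQQCSQQSQQQCSQQSQQCQSQQQCSQQSQQ

φ(QCSQQSQQCQSQQ) expands symbol-by-symbol to SQQ CQ QC SQQ SQQ QC SQQ SQQ CQ SQQ QC SQQ SQQ; joining the 13 pieces gives the next term.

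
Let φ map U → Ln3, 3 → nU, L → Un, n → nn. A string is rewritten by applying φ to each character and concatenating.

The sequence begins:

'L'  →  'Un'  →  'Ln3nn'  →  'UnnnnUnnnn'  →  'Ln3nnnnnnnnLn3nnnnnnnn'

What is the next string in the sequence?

UnnnnUnnnnnnnnnnnnnnnnUnnnnUnnnnnnnnnnnnnnnn

φ(Ln3nnnnnnnnLn3nnnnnnnn) expands symbol-by-symbol to Un nn nU nn nn nn nn nn nn nn nn Un nn nU nn nn nn nn nn nn nn nn; joining the 22 pieces gives the next term.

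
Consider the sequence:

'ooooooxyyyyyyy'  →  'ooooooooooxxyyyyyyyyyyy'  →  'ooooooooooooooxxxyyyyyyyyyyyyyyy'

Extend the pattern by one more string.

ooooooooooooooooooxxxxyyyyyyyyyyyyyyyyyyy

Each string has the form o^{4n+2} x^{n} y^{4n+3} (n = 1, 2, …).
For the next term, n = 4, so the run lengths are 18, 4, 19.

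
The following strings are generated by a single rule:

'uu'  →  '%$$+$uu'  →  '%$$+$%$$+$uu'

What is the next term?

%$$+$%$$+$%$$+$uu

Every step adds %$$+$ at the front: s(k+1) = %$$+$·s(k).
One more step from %$$+$%$$+$uu gives the answer.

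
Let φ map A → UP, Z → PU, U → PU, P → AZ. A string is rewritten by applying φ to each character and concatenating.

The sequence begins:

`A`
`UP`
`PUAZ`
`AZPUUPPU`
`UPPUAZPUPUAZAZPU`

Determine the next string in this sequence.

Replace each of the 16 characters of UPPUAZPUPUAZAZPU in place — PU AZ AZ PU UP PU AZ PU AZ PU UP PU UP PU AZ PU — and concatenate.

PUAZAZPUUPPUAZPUAZPUUPPUUPPUAZPU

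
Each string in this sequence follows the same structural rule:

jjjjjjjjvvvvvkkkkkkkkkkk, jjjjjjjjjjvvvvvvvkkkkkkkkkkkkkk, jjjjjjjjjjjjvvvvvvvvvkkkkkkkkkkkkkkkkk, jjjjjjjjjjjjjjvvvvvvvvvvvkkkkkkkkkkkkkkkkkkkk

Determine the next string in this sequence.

Reading off run lengths: j runs 8, 10, 12, 14; v runs 5, 7, 9, 11; k runs 11, 14, 17, 20 — each is linear in n, where the shown terms are n = 3, 4, 5, 6.
Setting n = 7 gives 16, 13, 23 characters in each block.

jjjjjjjjjjjjjjjjvvvvvvvvvvvvvkkkkkkkkkkkkkkkkkkkkkkk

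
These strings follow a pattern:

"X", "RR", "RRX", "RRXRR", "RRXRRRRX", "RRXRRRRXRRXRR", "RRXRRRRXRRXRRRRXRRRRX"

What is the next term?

From term 3 onward, concatenate the last term with the second-to-last: RR·X = RRX, RRX·RR = RRXRR, …
The next term joins RRXRRRRXRRXRRRRXRRRRX and RRXRRRRXRRXRR.

RRXRRRRXRRXRRRRXRRRRXRRXRRRRXRRXRR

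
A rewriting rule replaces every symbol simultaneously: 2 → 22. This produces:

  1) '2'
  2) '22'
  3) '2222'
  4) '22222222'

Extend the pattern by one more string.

2222222222222222

Apply φ to 22222222 symbol by symbol: 2→22, 2→22, 2→22, 2→22, 2→22, 2→22, 2→22, 2→22; joined: 22 22 22 22 22 22 22 22.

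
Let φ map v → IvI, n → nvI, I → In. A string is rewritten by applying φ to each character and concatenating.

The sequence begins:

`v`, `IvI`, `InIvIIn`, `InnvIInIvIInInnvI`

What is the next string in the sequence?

InnvInvIIvIInInnvIInIvIInInnvIInnvInvIIvIIn

Replace each of the 17 characters of InnvIInIvIInInnvI in place — In nvI nvI IvI In In nvI In IvI In In nvI In nvI nvI IvI In — and concatenate.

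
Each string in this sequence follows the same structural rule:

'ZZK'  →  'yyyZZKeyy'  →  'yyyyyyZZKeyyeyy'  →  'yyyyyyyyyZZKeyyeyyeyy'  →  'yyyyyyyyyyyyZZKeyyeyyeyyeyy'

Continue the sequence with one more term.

s(k+1) = yyy·s(k)·eyy, so each term gains yyy as a prefix and eyy as a suffix.
So the next term is yyy·yyyyyyyyyyyyZZKeyyeyyeyyeyy·eyy.

yyyyyyyyyyyyyyyZZKeyyeyyeyyeyyeyy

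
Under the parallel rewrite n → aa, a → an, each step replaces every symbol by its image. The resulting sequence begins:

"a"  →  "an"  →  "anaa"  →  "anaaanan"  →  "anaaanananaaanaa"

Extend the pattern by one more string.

anaaanananaaanaaanaaanananaaanan

Applying the rule to each of the 16 symbols of anaaanananaaanaa gives the pieces an aa an an an aa an aa an aa an an an aa an an, which concatenate to the answer.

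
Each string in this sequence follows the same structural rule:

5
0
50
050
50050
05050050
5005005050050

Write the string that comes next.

From term 3 onward, concatenate the second-to-last term with the last: 5·0 = 50, 0·50 = 050, …
The next term joins 05050050 and 5005005050050.

050500505005005050050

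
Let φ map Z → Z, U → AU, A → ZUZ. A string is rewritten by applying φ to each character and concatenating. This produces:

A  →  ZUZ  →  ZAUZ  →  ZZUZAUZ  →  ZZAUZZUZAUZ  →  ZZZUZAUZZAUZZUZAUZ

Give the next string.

Rewriting the 18 symbols of ZZZUZAUZZAUZZUZAUZ one by one yields Z Z Z AU Z ZUZ AU Z Z ZUZ AU Z Z AU Z ZUZ AU Z; concatenated:

ZZZAUZZUZAUZZZUZAUZZAUZZUZAUZ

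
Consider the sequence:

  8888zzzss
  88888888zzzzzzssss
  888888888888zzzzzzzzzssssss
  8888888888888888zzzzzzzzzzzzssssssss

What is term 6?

888888888888888888888888zzzzzzzzzzzzzzzzzzssssssssssss

Reading off run lengths: 8 runs 4, 8, 12, 16; z runs 3, 6, 9, 12; s runs 2, 4, 6, 8 — each is linear in n (n = 1, 2, …).
At n = 6 the blocks have lengths 24, 18, 12.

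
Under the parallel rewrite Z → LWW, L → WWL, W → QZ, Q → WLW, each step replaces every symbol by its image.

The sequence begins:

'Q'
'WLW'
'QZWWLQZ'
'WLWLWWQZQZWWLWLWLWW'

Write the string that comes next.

QZWWLQZWWLQZQZWLWLWWWLWLWWQZQZWWLQZWWLQZWWLQZQZ

Applying the rule to each of the 19 symbols of WLWLWWQZQZWWLWLWLWW gives the pieces QZ WWL QZ WWL QZ QZ WLW LWW WLW LWW QZ QZ WWL QZ WWL QZ WWL QZ QZ, which concatenate to the answer.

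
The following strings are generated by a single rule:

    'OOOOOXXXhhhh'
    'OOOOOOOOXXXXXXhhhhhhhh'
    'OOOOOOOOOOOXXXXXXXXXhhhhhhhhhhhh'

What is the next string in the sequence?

OOOOOOOOOOOOOOXXXXXXXXXXXXhhhhhhhhhhhhhhhh

Each string has the form O^{3n+2} X^{3n} h^{4n} (n = 1, 2, …).
For the next term, n = 4, so the run lengths are 14, 12, 16.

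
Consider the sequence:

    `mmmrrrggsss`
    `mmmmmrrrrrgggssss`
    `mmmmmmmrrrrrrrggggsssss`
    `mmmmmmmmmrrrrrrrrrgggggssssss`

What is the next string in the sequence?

mmmmmmmmmmmrrrrrrrrrrrggggggsssssss

Each string has the form m^{2n+1} r^{2n+1} g^{n+1} s^{n+2} (n = 1, 2, …).
At n = 5 the blocks have lengths 11, 11, 6, 7.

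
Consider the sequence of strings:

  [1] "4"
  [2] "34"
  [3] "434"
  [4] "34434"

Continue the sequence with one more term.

43434434

This is a Fibonacci-style word recurrence s(k) = s(k−2)·s(k−1): e.g. 4·34 = 434.
Continuing: 434 · 34434 gives term 5.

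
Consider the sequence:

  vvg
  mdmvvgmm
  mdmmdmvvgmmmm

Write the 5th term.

s(k+1) = mdm·s(k)·mm, so each term gains mdm as a prefix and mm as a suffix.
From mdmmdmvvgmmmm, 2 further steps: mdmmdmvvgmmmm → mdmmdmmdmvvgmmmmmm → (answer).

mdmmdmmdmmdmvvgmmmmmmmm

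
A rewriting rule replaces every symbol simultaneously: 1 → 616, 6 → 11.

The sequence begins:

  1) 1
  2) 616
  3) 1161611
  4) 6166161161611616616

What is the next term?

Rewriting the 19 symbols of 6166161161611616616 one by one yields 11 616 11 11 616 11 616 616 11 616 11 616 616 11 616 11 11 616 11; concatenated:

11616111161611616616116161161661611616111161611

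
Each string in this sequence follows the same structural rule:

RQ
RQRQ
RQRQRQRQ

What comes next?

Every step duplicates the string.
Doubling RQRQRQRQ:

RQRQRQRQRQRQRQRQ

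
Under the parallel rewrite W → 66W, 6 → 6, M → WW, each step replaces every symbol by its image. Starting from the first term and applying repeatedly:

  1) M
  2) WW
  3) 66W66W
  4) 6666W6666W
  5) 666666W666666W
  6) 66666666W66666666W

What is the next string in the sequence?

6666666666W6666666666W

Applying the rule to each of the 18 symbols of 66666666W66666666W gives the pieces 6 6 6 6 6 6 6 6 66W 6 6 6 6 6 6 6 6 66W, which concatenate to the answer.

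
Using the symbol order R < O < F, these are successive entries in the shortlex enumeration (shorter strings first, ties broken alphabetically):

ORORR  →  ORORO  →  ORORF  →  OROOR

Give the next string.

Find the rightmost character of OROOR below F, bump it to the next letter, and reset everything to its right to R.

OROOO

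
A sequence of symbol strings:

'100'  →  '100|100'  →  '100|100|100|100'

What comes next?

Every step duplicates the string with '|' between the halves.
Doubling 100|100|100|100 with '|' between the halves:

100|100|100|100|100|100|100|100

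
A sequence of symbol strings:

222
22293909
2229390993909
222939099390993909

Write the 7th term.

222939099390993909939099390993909

The strings grow by a fixed suffix 93909 each time.
From 222939099390993909, 3 further steps: 222939099390993909 → 22293909939099390993909 → 2229390993909939099390993909 → (answer).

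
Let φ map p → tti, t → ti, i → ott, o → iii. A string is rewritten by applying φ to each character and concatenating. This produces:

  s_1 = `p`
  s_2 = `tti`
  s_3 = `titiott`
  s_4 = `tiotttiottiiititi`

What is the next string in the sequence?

Applying the rule to each of the 17 symbols of tiotttiottiiititi gives the pieces ti ott iii ti ti ti ott iii ti ti ott ott ott ti ott ti ott, which concatenate to the answer.

tiottiiitititiottiiititiottottotttiotttiott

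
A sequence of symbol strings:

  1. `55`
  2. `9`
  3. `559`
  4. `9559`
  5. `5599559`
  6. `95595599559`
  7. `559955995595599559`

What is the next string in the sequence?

95595599559559955995595599559

This is a Fibonacci-style word recurrence s(k) = s(k−2)·s(k−1): e.g. 55·9 = 559.
The next term joins 95595599559 and 559955995595599559.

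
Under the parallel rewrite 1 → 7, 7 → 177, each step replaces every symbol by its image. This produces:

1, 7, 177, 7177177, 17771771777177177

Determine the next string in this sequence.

Rewriting the 17 symbols of 17771771777177177 one by one yields 7 177 177 177 7 177 177 7 177 177 177 7 177 177 7 177 177; concatenated:

71771771777177177717717717771771777177177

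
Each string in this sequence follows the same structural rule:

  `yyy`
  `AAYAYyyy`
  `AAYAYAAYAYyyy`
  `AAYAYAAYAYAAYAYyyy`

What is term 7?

Every step adds AAYAY at the front: s(k+1) = AAYAY·s(k).
From AAYAYAAYAYAAYAYyyy, 3 further steps: AAYAYAAYAYAAYAYyyy → AAYAYAAYAYAAYAYAAYAYyyy → AAYAYAAYAYAAYAYAAYAYAAYAYyyy → (answer).

AAYAYAAYAYAAYAYAAYAYAAYAYAAYAYyyy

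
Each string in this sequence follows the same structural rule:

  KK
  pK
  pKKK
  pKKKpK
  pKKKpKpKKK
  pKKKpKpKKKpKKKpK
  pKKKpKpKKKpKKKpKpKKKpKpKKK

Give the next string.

pKKKpKpKKKpKKKpKpKKKpKpKKKpKKKpKpKKKpKKKpK

This is a Fibonacci-style word recurrence s(k) = s(k−1)·s(k−2): e.g. pK·KK = pKKK.
The next term joins pKKKpKpKKKpKKKpKpKKKpKpKKK and pKKKpKpKKKpKKKpK.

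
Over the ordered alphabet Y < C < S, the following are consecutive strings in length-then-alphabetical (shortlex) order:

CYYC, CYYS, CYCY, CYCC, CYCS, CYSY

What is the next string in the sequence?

CYSC

Treat CYSY as a base-3 numeral over the given alphabet and add one, carrying through any trailing S's.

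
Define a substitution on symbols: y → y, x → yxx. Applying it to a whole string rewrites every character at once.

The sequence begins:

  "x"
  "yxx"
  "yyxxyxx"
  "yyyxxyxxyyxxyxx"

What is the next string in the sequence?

yyyyxxyxxyyxxyxxyyyxxyxxyyxxyxx

Replace each of the 15 characters of yyyxxyxxyyxxyxx in place — y y y yxx yxx y yxx yxx y y yxx yxx y yxx yxx — and concatenate.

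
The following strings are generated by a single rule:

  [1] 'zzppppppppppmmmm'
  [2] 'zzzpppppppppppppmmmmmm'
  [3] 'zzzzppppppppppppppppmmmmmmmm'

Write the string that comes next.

zzzzzpppppppppppppppppppmmmmmmmmmm

Each string has the form z^{n-1} p^{3n+1} m^{2n-2}, where the shown terms are n = 3, 4, 5.
For the next term, n = 6, so the run lengths are 5, 19, 10.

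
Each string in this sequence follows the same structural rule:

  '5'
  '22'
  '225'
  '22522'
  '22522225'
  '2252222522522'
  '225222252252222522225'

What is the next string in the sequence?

2252222522522225222252252222522522

Each term (from the third on) is the previous term followed by the one before it: term 3 = 22·5 = 225.
The next term joins 225222252252222522225 and 2252222522522.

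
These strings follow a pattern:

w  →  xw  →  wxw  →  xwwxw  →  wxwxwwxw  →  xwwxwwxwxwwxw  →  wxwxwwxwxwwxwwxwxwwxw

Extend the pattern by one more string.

xwwxwwxwxwwxwwxwxwwxwxwwxwwxwxwwxw

This is a Fibonacci-style word recurrence s(k) = s(k−2)·s(k−1): e.g. w·xw = wxw.
The next term joins xwwxwwxwxwwxw and wxwxwwxwxwwxwwxwxwwxw.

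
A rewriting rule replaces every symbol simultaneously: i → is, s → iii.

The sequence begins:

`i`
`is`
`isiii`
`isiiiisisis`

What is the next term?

isiiiisisisisiiiisiiiisiii

Expanding isiiiisisis: i→is, s→iii, i→is, i→is, i→is, i→is, s→iii, i→is, s→iii, i→is, s→iii. Concatenated: is iii is is is is iii is iii is iii.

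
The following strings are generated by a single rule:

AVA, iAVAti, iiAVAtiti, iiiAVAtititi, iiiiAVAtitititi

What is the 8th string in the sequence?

iiiiiiiAVAtititititititi

Every step adds i to the front and ti to the end of the previous string.
From iiiiAVAtitititi, 3 further steps: iiiiAVAtitititi → iiiiiAVAtititititi → iiiiiiAVAtitititititi → (answer).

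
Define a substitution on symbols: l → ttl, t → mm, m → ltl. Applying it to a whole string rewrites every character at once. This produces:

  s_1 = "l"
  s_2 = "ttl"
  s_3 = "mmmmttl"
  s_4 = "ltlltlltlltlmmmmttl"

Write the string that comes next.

Replace each of the 19 characters of ltlltlltlltlmmmmttl in place — ttl mm ttl ttl mm ttl ttl mm ttl ttl mm ttl ltl ltl ltl ltl mm mm ttl — and concatenate.

ttlmmttlttlmmttlttlmmttlttlmmttlltlltlltlltlmmmmttl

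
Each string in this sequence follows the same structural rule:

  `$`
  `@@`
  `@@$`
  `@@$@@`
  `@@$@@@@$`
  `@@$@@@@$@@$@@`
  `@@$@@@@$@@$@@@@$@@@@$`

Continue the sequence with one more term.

@@$@@@@$@@$@@@@$@@@@$@@$@@@@$@@$@@

From term 3 onward, concatenate the last term with the second-to-last: @@·$ = @@$, @@$·@@ = @@$@@, …
The next term joins @@$@@@@$@@$@@@@$@@@@$ and @@$@@@@$@@$@@.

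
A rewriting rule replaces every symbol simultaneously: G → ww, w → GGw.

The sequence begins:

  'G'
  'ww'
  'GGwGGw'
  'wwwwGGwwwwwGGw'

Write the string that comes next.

GGwGGwGGwGGwwwwwGGwGGwGGwGGwGGwwwwwGGw

Replace each of the 14 characters of wwwwGGwwwwwGGw in place — GGw GGw GGw GGw ww ww GGw GGw GGw GGw GGw ww ww GGw — and concatenate.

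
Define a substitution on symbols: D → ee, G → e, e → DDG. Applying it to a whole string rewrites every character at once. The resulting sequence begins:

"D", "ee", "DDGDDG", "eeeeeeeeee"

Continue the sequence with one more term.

Apply φ to eeeeeeeeee symbol by symbol: e→DDG, e→DDG, e→DDG, e→DDG, e→DDG, e→DDG, e→DDG, e→DDG, e→DDG, e→DDG; joined: DDG DDG DDG DDG DDG DDG DDG DDG DDG DDG.

DDGDDGDDGDDGDDGDDGDDGDDGDDGDDG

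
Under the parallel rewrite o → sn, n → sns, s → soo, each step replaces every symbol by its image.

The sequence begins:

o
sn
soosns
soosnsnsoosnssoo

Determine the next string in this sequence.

soosnsnsoosnssoosnssoosnsnsoosnssoosoosnsn

Replace each of the 16 characters of soosnsnsoosnssoo in place — soo sn sn soo sns soo sns soo sn sn soo sns soo soo sn sn — and concatenate.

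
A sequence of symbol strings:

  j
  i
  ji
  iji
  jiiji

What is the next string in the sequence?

This is a Fibonacci-style word recurrence s(k) = s(k−2)·s(k−1): e.g. j·i = ji.
So term 6 is iji·jiiji.

ijijiiji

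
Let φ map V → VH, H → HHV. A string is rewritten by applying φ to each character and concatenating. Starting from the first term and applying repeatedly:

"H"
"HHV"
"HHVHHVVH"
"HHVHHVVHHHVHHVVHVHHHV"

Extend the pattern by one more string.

Applying the rule to each of the 21 symbols of HHVHHVVHHHVHHVVHVHHHV gives the pieces HHV HHV VH HHV HHV VH VH HHV HHV HHV VH HHV HHV VH VH HHV VH HHV HHV HHV VH, which concatenate to the answer.

HHVHHVVHHHVHHVVHVHHHVHHVHHVVHHHVHHVVHVHHHVVHHHVHHVHHVVH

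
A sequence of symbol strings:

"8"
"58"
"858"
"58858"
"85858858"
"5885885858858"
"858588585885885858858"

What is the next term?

5885885858858858588585885885858858

From term 3 onward, concatenate the second-to-last term with the last: 8·58 = 858, 58·858 = 58858, …
The next term joins 5885885858858 and 858588585885885858858.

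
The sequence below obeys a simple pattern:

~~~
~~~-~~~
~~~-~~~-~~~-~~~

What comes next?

Each string is two copies of the previous one joined by '-'.
Doubling ~~~-~~~-~~~-~~~ with '-' between the halves:

~~~-~~~-~~~-~~~-~~~-~~~-~~~-~~~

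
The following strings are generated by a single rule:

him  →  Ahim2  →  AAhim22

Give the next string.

Each term wraps the previous one in A on the left and 2 on the right.
One more step from AAhim22 gives the answer.

AAAhim222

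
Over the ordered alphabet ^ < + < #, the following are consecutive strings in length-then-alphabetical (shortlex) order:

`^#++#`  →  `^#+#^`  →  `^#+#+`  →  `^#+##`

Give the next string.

The successor of ^#+## increments the rightmost position that isn't already # and resets every position after it to ^.

^##^^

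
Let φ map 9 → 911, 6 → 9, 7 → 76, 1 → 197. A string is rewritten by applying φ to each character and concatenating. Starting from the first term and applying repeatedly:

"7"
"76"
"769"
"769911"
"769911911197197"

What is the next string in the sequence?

7699119111971979111971971979117619791176

Replace each of the 15 characters of 769911911197197 in place — 76 9 911 911 197 197 911 197 197 197 911 76 197 911 76 — and concatenate.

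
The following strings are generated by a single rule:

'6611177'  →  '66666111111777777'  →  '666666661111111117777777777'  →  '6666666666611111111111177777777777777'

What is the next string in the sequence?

66666666666666111111111111111777777777777777777

Each string has the form 6^{3n-1} 1^{3n} 7^{4n-2} (n = 1, 2, …).
At n = 5 the blocks have lengths 14, 15, 18.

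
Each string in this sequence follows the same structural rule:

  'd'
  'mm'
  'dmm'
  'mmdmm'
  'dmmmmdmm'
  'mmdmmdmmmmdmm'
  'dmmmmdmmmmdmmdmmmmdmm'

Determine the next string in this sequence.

mmdmmdmmmmdmmdmmmmdmmmmdmmdmmmmdmm

This is a Fibonacci-style word recurrence s(k) = s(k−2)·s(k−1): e.g. d·mm = dmm.
So term 8 is mmdmmdmmmmdmm·dmmmmdmmmmdmmdmmmmdmm.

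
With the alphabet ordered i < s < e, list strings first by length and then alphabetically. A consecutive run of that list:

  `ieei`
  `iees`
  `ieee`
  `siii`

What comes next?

siis

The successor of siii increments the rightmost position that isn't already e and resets every position after it to i.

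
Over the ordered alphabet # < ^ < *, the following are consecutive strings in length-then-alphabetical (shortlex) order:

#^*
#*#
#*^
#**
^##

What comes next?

^#^

Find the rightmost character of ^## below *, bump it to the next letter, and reset everything to its right to #.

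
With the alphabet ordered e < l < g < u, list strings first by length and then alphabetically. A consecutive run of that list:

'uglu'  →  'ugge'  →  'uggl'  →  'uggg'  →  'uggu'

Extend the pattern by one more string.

ugue

Find the rightmost character of uggu below u, bump it to the next letter, and reset everything to its right to e.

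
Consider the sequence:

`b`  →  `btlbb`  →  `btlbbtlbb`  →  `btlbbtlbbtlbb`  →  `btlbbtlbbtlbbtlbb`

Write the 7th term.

btlbbtlbbtlbbtlbbtlbbtlbb

Every step adds tlbb to the end: s(k+1) = s(k)·tlbb.
From btlbbtlbbtlbbtlbb, 2 further steps: btlbbtlbbtlbbtlbb → btlbbtlbbtlbbtlbbtlbb → (answer).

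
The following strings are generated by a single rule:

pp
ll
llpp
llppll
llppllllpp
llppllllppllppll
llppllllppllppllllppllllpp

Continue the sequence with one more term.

llppllllppllppllllppllllppllppllllppllppll

This is a Fibonacci-style word recurrence s(k) = s(k−1)·s(k−2): e.g. ll·pp = llpp.
So term 8 is llppllllppllppllllppllllpp·llppllllppllppll.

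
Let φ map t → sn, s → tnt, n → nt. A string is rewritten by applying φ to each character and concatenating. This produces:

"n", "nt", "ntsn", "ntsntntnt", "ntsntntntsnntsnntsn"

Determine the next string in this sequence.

φ(ntsntntntsnntsnntsn) expands symbol-by-symbol to nt sn tnt nt sn nt sn nt sn tnt nt nt sn tnt nt nt sn tnt nt; joining the 19 pieces gives the next term.

ntsntntntsnntsnntsntntntntsntntntntsntntnt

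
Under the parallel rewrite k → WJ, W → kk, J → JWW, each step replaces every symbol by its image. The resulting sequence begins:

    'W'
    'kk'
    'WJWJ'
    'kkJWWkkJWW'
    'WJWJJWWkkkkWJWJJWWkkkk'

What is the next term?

Rewriting the 22 symbols of WJWJJWWkkkkWJWJJWWkkkk one by one yields kk JWW kk JWW JWW kk kk WJ WJ WJ WJ kk JWW kk JWW JWW kk kk WJ WJ WJ WJ; concatenated:

kkJWWkkJWWJWWkkkkWJWJWJWJkkJWWkkJWWJWWkkkkWJWJWJWJ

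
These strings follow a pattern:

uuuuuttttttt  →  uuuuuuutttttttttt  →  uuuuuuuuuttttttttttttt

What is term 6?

uuuuuuuuuuuuuuutttttttttttttttttttttt

The n-th term is 2n+1 u's then 3n+1 t's, where the shown terms are n = 2, 3, 4.
Setting n = 7 gives 15, 22 characters in each block.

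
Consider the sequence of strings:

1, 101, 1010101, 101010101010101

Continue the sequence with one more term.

1010101010101010101010101010101

Each string is two copies of the previous one joined by '0'.
So the next term is two copies of 101010101010101 with '0' between the halves.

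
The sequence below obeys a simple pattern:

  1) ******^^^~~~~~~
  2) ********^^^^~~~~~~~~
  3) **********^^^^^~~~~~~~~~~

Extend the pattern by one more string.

************^^^^^^~~~~~~~~~~~~

The n-th term is 2n *'s then n ^'s then 2n ~'s, where the shown terms are n = 3, 4, 5.
Setting n = 6 gives 12, 6, 12 characters in each block.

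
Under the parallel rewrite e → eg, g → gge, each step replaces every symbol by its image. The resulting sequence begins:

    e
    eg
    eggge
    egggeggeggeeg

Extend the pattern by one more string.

Rewriting the 13 symbols of egggeggeggeeg one by one yields eg gge gge gge eg gge gge eg gge gge eg eg gge; concatenated:

egggeggeggeegggeggeegggeggeegeggge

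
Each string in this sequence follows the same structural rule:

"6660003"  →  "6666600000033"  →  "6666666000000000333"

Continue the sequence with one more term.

6666666660000000000003333

The n-th term is 2n+1 6's then 3n 0's then n 3's (n = 1, 2, …).
At n = 4 the blocks have lengths 9, 12, 4.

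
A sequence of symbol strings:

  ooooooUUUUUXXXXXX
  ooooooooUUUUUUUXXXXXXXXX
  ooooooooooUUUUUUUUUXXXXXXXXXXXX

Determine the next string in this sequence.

The n-th term is 2n+2 o's then 2n+1 U's then 3n X's, where the shown terms are n = 2, 3, 4.
For the next term, n = 5, so the run lengths are 12, 11, 15.

ooooooooooooUUUUUUUUUUUXXXXXXXXXXXXXXX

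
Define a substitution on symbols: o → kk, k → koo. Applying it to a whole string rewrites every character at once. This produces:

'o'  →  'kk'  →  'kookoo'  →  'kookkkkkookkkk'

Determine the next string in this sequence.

kookkkkkookookookookookkkkkookookookoo

φ(kookkkkkookkkk) expands symbol-by-symbol to koo kk kk koo koo koo koo koo kk kk koo koo koo koo; joining the 14 pieces gives the next term.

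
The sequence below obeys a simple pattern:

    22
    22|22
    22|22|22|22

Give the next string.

Every step duplicates the string with '|' between the halves.
One more doubling of 22|22|22|22 gives the answer.

22|22|22|22|22|22|22|22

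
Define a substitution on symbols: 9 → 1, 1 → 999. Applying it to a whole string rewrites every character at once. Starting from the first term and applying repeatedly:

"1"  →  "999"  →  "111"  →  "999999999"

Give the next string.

111111111

Rewriting each symbol of 999999999: 9→1, 9→1, 9→1, 9→1, 9→1, 9→1, 9→1, 9→1, 9→1, which concatenates to 1 1 1 1 1 1 1 1 1.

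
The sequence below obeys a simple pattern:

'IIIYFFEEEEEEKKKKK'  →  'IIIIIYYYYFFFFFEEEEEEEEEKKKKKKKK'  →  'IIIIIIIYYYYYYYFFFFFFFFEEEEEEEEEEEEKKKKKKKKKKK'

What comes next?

Term n consists of 2n+1 I's, followed by 3n-2 Y's, followed by 3n-1 F's, followed by 3n+3 E's, followed by 3n+2 K's (n = 1, 2, …).
For the next term, n = 4, so the run lengths are 9, 10, 11, 15, 14.

IIIIIIIIIYYYYYYYYYYFFFFFFFFFFFEEEEEEEEEEEEEEEKKKKKKKKKKKKKK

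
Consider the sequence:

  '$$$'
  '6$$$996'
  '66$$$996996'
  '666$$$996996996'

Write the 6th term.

Every step adds 6 to the front and 996 to the end of the previous string.
From 666$$$996996996, 2 further steps: 666$$$996996996 → 6666$$$996996996996 → (answer).

66666$$$996996996996996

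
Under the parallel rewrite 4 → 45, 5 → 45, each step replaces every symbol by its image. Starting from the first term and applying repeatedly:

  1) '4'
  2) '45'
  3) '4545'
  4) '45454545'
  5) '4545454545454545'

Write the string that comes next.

45454545454545454545454545454545

φ(4545454545454545) expands symbol-by-symbol to 45 45 45 45 45 45 45 45 45 45 45 45 45 45 45 45; joining the 16 pieces gives the next term.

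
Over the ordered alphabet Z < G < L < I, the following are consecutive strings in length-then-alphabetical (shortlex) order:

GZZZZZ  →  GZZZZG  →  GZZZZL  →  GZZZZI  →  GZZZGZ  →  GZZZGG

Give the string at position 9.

Continuing the enumeration 3 steps past GZZZGG: GZZZGG → GZZZGL → GZZZGI → (answer).

GZZZLZ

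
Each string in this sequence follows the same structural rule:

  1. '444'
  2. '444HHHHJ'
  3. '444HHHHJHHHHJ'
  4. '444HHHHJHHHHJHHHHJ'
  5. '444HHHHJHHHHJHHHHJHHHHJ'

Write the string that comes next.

Each term is the previous one with HHHHJ appended.
Applying this once more to 444HHHHJHHHHJHHHHJHHHHJ:

444HHHHJHHHHJHHHHJHHHHJHHHHJ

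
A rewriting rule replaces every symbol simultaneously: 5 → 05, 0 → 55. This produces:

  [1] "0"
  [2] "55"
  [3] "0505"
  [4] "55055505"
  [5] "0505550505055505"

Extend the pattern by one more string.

Rewriting the 16 symbols of 0505550505055505 one by one yields 55 05 55 05 05 05 55 05 55 05 55 05 05 05 55 05; concatenated:

55055505050555055505550505055505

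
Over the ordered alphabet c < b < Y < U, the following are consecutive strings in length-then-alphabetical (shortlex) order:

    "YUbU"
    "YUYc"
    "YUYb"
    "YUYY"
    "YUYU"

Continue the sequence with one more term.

YUUc

Treat YUYU as a base-4 numeral over the given alphabet and add one, carrying through any trailing U's.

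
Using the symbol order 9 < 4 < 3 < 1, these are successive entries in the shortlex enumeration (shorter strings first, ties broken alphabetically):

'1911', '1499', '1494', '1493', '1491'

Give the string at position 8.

Continuing the enumeration 3 steps past 1491: 1491 → 1449 → 1444 → (answer).

1443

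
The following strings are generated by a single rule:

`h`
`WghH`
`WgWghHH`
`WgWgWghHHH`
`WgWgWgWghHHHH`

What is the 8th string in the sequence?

WgWgWgWgWgWgWghHHHHHHH

s(k+1) = Wg·s(k)·H, so each term gains Wg as a prefix and H as a suffix.
From WgWgWgWghHHHH, 3 further steps: WgWgWgWghHHHH → WgWgWgWgWghHHHHH → WgWgWgWgWgWghHHHHHH → (answer).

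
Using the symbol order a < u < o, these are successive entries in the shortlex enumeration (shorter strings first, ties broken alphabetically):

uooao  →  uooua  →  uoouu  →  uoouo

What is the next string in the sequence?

The successor of uoouo increments the rightmost position that isn't already o and resets every position after it to a.

uoooa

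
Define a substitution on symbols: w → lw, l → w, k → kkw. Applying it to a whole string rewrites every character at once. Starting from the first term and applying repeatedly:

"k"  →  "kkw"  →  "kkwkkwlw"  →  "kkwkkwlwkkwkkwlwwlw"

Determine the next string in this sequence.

φ(kkwkkwlwkkwkkwlwwlw) expands symbol-by-symbol to kkw kkw lw kkw kkw lw w lw kkw kkw lw kkw kkw lw w lw lw w lw; joining the 19 pieces gives the next term.

kkwkkwlwkkwkkwlwwlwkkwkkwlwkkwkkwlwwlwlwwlw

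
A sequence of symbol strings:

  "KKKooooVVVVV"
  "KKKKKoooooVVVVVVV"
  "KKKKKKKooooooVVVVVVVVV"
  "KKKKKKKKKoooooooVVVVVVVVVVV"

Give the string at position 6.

KKKKKKKKKKKKKoooooooooVVVVVVVVVVVVVVV

The n-th term is 2n-1 K's then n+2 o's then 2n+1 V's, where the shown terms are n = 2, 3, 4, 5.
Setting n = 7 gives 13, 9, 15 characters in each block.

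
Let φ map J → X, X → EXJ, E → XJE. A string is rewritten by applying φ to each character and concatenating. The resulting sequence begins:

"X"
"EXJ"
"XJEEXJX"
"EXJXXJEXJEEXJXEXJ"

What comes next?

φ(EXJXXJEXJEEXJXEXJ) expands symbol-by-symbol to XJE EXJ X EXJ EXJ X XJE EXJ X XJE XJE EXJ X EXJ XJE EXJ X; joining the 17 pieces gives the next term.

XJEEXJXEXJEXJXXJEEXJXXJEXJEEXJXEXJXJEEXJX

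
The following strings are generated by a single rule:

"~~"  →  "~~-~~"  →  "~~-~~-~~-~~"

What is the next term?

~~-~~-~~-~~-~~-~~-~~-~~

Every step duplicates the string with '-' between the halves.
So the next term is two copies of ~~-~~-~~-~~ with '-' between the halves.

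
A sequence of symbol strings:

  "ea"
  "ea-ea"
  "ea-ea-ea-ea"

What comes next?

Each string is two copies of the previous one joined by '-'.
So the next term is two copies of ea-ea-ea-ea with '-' between the halves.

ea-ea-ea-ea-ea-ea-ea-ea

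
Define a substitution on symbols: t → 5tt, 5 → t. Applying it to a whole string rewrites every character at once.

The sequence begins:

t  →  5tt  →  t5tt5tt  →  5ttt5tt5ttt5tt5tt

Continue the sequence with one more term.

t5tt5tt5ttt5tt5ttt5tt5tt5ttt5tt5ttt5tt5tt

Replace each of the 17 characters of 5ttt5tt5ttt5tt5tt in place — t 5tt 5tt 5tt t 5tt 5tt t 5tt 5tt 5tt t 5tt 5tt t 5tt 5tt — and concatenate.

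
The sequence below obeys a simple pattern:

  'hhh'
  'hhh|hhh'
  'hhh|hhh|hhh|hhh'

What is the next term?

Every step duplicates the string with '|' between the halves.
Doubling hhh|hhh|hhh|hhh with '|' between the halves:

hhh|hhh|hhh|hhh|hhh|hhh|hhh|hhh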